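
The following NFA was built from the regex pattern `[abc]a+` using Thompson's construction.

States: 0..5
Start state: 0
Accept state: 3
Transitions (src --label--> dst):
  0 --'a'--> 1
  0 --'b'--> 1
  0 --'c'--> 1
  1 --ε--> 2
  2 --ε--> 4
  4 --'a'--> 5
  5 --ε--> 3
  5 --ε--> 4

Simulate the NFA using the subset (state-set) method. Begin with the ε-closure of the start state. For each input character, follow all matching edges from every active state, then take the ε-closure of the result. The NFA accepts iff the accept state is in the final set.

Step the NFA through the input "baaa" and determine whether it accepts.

Answer: ACCEPT

Steps:
start: ε-closure({0}) = {0}
'b' @ 1: {1,2,4}
'a' @ 2: {3,4,5}  [accepting]
'a' @ 3: {3,4,5}  [accepting]
'a' @ 4: {3,4,5}  [accepting]
end set {3,4,5} — state 3 in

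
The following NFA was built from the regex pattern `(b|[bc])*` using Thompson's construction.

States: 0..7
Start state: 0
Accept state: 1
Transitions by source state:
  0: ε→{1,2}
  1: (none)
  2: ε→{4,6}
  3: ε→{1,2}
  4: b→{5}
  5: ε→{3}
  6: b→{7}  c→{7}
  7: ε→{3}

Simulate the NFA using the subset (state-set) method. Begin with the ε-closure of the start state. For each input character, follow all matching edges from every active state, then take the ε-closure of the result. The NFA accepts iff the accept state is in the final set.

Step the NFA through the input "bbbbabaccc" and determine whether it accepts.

Answer: REJECT

Derivation:
S₀ = ε-closure({0}) = {0,1,2,4,6}
'b' @ 1: {1,2,3,4,5,6,7}  [accepting]
'b' @ 2: {1,2,3,4,5,6,7}  [accepting]
'b' @ 3: {1,2,3,4,5,6,7}  [accepting]
'b' @ 4: {1,2,3,4,5,6,7}  [accepting]
'a' @ 5: {}  — state set empty
rest 'baccc' ignored (set empty)
end set {} — state 1 not in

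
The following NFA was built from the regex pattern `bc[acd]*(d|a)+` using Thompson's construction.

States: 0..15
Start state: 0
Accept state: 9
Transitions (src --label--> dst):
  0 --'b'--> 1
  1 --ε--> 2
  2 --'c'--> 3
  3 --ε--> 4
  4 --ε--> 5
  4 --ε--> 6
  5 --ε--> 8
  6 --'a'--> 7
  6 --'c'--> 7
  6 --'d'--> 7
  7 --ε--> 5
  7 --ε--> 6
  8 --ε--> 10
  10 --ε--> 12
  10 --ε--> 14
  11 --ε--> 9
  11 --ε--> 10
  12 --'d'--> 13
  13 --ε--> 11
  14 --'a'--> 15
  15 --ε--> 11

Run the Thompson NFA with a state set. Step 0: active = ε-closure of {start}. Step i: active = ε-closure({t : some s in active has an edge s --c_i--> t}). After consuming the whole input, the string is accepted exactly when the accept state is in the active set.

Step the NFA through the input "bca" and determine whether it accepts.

S₀ = ε-closure({0}) = {0}
'b' @ 1: {1,2}
'c' @ 2: {3,4,5,6,8,10,12,14}
'a' @ 3: {5,6,7,8,9,10,11,12,14,15}  ✓accept
final: {5,6,7,8,9,10,11,12,14,15}; accept 9 in set

Answer: ACCEPT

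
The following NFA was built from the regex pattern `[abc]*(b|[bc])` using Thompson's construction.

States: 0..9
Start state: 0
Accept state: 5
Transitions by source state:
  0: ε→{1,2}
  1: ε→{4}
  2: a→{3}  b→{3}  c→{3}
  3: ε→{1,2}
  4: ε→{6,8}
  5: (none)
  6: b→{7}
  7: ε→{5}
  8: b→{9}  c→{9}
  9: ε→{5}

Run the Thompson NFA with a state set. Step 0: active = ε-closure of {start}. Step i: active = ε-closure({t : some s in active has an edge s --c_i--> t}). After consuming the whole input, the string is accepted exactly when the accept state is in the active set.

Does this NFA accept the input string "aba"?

start: ε-closure({0}) = {0,1,2,4,6,8}
'a' @ 1: {1,2,3,4,6,8}
'b' @ 2: {1,2,3,4,5,6,7,8,9}  ✓accept
'a' @ 3: {1,2,3,4,6,8}
after full input: {1,2,3,4,6,8}  (accept=5 not in)

Answer: REJECT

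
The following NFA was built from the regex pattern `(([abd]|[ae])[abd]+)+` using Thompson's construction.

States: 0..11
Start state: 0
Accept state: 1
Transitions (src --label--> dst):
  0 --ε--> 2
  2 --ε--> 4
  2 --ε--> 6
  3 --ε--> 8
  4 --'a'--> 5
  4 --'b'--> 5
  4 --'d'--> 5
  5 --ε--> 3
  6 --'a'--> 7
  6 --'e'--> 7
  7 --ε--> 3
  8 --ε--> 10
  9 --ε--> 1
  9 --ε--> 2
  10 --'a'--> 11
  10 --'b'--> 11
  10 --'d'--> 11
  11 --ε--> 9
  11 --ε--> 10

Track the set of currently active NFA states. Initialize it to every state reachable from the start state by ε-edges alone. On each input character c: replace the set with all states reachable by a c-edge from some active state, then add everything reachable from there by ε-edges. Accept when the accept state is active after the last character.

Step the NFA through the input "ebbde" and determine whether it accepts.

Answer: REJECT

Derivation:
start: ε-closure({0}) = {0,2,4,6}
'e' @ 1: {3,7,8,10}
'b' @ 2: {1,2,4,6,9,10,11}  [accepting]
'b' @ 3: {1,2,3,4,5,6,8,9,10,11}  [accepting]
'd' @ 4: {1,2,3,4,5,6,8,9,10,11}  [accepting]
'e' @ 5: {3,7,8,10}
after full input: {3,7,8,10}  (accept=1 not in)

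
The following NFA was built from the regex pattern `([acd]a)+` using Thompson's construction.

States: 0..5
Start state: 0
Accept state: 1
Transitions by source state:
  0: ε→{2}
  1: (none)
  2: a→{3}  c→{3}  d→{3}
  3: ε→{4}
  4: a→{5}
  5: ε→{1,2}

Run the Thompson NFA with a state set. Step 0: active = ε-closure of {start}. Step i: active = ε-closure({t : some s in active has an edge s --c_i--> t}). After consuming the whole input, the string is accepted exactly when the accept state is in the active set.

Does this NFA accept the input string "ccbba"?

initial (ε-close {0}): {0,2}
'c' @ 1: {3,4}
'c' @ 2: {}  — dead — no transitions
rest 'bba' ignored (set empty)
after full input: {}  (accept=1 not in)

Answer: REJECT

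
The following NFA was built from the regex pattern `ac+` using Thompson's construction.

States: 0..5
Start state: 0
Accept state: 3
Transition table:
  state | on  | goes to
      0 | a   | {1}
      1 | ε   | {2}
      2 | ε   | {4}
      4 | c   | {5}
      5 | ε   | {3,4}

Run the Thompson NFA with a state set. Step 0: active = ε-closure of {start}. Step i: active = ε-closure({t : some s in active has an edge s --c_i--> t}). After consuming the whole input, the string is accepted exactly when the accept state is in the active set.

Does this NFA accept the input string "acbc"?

Answer: REJECT

Steps:
initial (ε-close {0}): {0}
'a' @ 1: {1,2,4}
'c' @ 2: {3,4,5}  (accept∈set)
'b' @ 3: {}  — state set empty
rest 'c' ignored (set empty)
final: {}; accept 3 not in set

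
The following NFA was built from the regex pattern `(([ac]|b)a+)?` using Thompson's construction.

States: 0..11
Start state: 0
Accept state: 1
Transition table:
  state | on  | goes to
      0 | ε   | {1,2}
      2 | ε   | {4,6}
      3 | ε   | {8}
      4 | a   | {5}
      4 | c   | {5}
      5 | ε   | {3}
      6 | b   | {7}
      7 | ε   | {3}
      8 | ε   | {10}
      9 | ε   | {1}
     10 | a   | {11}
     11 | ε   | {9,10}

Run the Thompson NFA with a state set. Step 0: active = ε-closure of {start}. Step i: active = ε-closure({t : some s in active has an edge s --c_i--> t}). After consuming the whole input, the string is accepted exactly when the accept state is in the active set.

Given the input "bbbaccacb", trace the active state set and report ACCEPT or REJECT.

S₀ = ε-closure({0}) = {0,1,2,4,6}
'b' @ 1: {3,7,8,10}
'b' @ 2: {}  — state set empty
rest 'baccacb' ignored (set empty)
final: {}; accept 1 not in set

Answer: REJECT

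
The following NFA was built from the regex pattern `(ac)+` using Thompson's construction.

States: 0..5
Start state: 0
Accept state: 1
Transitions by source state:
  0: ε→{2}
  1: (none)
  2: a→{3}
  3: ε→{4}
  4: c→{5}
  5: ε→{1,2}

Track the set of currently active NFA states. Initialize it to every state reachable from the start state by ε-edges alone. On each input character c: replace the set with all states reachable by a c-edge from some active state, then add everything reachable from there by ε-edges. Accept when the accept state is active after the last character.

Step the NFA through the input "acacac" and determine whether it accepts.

initial (ε-close {0}): {0,2}
'a' @ 1: {3,4}
'c' @ 2: {1,2,5}  ✓accept
'a' @ 3: {3,4}
'c' @ 4: {1,2,5}  ✓accept
'a' @ 5: {3,4}
'c' @ 6: {1,2,5}  ✓accept
end set {1,2,5} — state 1 in

Answer: ACCEPT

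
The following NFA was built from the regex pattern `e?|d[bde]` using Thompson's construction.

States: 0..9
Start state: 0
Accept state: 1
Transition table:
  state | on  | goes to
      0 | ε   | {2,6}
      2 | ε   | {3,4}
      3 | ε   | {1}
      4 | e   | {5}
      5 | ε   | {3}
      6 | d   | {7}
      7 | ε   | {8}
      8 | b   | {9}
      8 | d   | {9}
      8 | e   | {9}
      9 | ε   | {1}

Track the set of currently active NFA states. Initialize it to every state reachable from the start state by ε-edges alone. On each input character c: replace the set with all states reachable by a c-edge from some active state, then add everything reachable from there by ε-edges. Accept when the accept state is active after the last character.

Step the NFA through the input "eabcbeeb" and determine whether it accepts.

Answer: REJECT

Derivation:
start: ε-closure({0}) = {0,1,2,3,4,6}
'e' @ 1: {1,3,5}  ✓accept
'a' @ 2: {}  — no active states
rest 'bcbeeb' ignored (set empty)
after full input: {}  (accept=1 not in)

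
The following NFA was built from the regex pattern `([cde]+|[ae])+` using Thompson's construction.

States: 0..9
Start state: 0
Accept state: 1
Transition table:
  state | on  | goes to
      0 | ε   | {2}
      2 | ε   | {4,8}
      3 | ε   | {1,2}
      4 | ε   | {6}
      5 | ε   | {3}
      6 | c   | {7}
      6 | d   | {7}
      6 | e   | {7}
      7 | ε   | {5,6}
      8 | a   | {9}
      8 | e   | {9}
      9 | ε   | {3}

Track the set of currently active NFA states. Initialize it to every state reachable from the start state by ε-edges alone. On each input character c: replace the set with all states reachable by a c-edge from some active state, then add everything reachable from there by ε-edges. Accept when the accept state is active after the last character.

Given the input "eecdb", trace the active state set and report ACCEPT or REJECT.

Answer: REJECT

Trace:
start: ε-closure({0}) = {0,2,4,6,8}
'e' @ 1: {1,2,3,4,5,6,7,8,9}  [accepting]
'e' @ 2: {1,2,3,4,5,6,7,8,9}  [accepting]
'c' @ 3: {1,2,3,4,5,6,7,8}  [accepting]
'd' @ 4: {1,2,3,4,5,6,7,8}  [accepting]
'b' @ 5: {}  — dead — no transitions
end set {} — state 1 not in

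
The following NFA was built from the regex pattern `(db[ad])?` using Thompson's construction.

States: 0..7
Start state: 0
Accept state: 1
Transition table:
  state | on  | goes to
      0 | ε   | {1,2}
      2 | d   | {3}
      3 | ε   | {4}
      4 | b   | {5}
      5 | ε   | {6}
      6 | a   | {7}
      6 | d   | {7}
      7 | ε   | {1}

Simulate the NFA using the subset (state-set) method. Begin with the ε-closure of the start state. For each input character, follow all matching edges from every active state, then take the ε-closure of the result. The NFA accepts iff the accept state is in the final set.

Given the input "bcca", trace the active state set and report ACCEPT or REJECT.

start: ε-closure({0}) = {0,1,2}
'b' @ 1: {}  — dead — no transitions
rest 'cca' ignored (set empty)
end set {} — state 1 not in

Answer: REJECT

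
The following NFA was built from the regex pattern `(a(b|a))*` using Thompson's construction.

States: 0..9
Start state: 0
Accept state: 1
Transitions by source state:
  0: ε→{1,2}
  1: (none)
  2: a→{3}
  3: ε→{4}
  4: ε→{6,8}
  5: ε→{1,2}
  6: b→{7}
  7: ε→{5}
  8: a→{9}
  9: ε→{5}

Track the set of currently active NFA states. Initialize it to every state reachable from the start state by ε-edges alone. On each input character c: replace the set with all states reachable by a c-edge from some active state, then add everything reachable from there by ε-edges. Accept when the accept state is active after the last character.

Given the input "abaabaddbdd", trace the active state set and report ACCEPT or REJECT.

initial (ε-close {0}): {0,1,2}
'a' @ 1: {3,4,6,8}
'b' @ 2: {1,2,5,7}  [accepting]
'a' @ 3: {3,4,6,8}
'a' @ 4: {1,2,5,9}  [accepting]
'b' @ 5: {}  — state set empty
rest 'addbdd' ignored (set empty)
final: {}; accept 1 not in set

Answer: REJECT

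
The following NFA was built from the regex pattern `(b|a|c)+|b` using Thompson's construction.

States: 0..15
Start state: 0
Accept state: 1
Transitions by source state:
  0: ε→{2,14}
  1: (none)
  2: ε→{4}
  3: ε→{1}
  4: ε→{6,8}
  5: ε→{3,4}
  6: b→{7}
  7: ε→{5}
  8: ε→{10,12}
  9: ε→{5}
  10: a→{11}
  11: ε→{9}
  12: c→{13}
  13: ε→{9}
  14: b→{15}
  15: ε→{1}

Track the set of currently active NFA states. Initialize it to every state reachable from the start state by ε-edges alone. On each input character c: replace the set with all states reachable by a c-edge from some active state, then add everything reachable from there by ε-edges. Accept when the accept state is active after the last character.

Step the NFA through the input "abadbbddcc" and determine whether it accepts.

start: ε-closure({0}) = {0,2,4,6,8,10,12,14}
'a' @ 1: {1,3,4,5,6,8,9,10,11,12}  (accept∈set)
'b' @ 2: {1,3,4,5,6,7,8,10,12}  (accept∈set)
'a' @ 3: {1,3,4,5,6,8,9,10,11,12}  (accept∈set)
'd' @ 4: {}  — dead — no transitions
rest 'bbddcc' ignored (set empty)
end set {} — state 1 not in

Answer: REJECT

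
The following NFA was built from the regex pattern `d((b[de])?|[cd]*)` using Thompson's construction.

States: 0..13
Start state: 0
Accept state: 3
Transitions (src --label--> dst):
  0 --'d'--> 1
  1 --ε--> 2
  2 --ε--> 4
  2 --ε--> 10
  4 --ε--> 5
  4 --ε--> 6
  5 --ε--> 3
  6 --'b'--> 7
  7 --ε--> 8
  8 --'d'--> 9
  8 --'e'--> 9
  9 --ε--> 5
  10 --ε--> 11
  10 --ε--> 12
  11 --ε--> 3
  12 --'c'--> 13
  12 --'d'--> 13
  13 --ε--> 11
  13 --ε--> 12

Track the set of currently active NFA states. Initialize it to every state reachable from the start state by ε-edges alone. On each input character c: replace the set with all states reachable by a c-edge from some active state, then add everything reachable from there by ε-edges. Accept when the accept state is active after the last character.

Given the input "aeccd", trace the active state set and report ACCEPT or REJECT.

Answer: REJECT

Trace:
S₀ = ε-closure({0}) = {0}
'a' @ 1: {}  — no active states
rest 'eccd' ignored (set empty)
after full input: {}  (accept=3 not in)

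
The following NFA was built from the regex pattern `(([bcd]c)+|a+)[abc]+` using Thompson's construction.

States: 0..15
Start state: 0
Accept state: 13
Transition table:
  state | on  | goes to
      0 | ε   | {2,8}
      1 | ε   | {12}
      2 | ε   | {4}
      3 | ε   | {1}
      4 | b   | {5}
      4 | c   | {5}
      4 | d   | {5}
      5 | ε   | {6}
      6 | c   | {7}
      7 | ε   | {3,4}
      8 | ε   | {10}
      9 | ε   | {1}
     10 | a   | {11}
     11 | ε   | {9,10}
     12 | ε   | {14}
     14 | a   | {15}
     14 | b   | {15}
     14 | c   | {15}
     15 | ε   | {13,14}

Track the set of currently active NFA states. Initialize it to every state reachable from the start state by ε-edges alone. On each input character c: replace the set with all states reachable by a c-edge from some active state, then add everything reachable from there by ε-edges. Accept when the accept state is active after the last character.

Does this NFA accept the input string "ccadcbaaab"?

start: ε-closure({0}) = {0,2,4,8,10}
'c' @ 1: {5,6}
'c' @ 2: {1,3,4,7,12,14}
'a' @ 3: {13,14,15}  ✓accept
'd' @ 4: {}  — no active states
rest 'cbaaab' ignored (set empty)
end set {} — state 13 not in

Answer: REJECT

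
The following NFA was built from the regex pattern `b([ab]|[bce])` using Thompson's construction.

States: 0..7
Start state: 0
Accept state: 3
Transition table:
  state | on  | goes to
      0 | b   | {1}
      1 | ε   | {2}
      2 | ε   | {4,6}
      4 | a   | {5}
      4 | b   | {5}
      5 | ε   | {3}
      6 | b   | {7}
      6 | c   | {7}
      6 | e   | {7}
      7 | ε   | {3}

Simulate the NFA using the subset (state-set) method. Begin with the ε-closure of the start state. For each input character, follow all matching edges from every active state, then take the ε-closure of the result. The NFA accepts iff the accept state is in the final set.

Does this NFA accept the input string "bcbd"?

Answer: REJECT

Derivation:
start: ε-closure({0}) = {0}
'b' @ 1: {1,2,4,6}
'c' @ 2: {3,7}  ✓accept
'b' @ 3: {}  — state set empty
rest 'd' ignored (set empty)
final: {}; accept 3 not in set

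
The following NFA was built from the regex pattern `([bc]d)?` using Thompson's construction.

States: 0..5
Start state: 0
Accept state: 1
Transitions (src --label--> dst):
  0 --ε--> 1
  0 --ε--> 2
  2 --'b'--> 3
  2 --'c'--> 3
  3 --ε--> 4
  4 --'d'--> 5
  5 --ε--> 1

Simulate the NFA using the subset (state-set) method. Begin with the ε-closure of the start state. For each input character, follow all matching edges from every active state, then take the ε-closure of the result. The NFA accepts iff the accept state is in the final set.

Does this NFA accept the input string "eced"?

Answer: REJECT

Trace:
start: ε-closure({0}) = {0,1,2}
'e' @ 1: {}  — no active states
rest 'ced' ignored (set empty)
end set {} — state 1 not in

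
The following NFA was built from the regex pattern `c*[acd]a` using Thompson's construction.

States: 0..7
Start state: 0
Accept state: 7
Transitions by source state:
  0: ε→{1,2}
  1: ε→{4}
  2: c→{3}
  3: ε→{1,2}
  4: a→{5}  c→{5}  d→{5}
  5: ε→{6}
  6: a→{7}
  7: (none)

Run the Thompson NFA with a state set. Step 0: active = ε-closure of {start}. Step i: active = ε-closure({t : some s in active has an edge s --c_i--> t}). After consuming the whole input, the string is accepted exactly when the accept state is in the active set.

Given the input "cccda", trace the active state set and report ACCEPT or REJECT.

Answer: ACCEPT

Trace:
start: ε-closure({0}) = {0,1,2,4}
'c' @ 1: {1,2,3,4,5,6}
'c' @ 2: {1,2,3,4,5,6}
'c' @ 3: {1,2,3,4,5,6}
'd' @ 4: {5,6}
'a' @ 5: {7}  ✓accept
after full input: {7}  (accept=7 in)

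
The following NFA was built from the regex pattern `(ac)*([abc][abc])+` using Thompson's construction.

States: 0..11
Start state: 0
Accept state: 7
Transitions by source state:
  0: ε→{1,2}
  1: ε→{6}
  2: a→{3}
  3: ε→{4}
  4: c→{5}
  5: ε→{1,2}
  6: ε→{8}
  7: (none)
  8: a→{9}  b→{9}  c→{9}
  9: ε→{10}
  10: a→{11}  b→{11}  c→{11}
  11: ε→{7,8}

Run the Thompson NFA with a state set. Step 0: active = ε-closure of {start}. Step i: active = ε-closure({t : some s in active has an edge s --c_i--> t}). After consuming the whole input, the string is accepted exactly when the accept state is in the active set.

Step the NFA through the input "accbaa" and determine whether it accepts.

S₀ = ε-closure({0}) = {0,1,2,6,8}
'a' @ 1: {3,4,9,10}
'c' @ 2: {1,2,5,6,7,8,11}  [accepting]
'c' @ 3: {9,10}
'b' @ 4: {7,8,11}  [accepting]
'a' @ 5: {9,10}
'a' @ 6: {7,8,11}  [accepting]
after full input: {7,8,11}  (accept=7 in)

Answer: ACCEPT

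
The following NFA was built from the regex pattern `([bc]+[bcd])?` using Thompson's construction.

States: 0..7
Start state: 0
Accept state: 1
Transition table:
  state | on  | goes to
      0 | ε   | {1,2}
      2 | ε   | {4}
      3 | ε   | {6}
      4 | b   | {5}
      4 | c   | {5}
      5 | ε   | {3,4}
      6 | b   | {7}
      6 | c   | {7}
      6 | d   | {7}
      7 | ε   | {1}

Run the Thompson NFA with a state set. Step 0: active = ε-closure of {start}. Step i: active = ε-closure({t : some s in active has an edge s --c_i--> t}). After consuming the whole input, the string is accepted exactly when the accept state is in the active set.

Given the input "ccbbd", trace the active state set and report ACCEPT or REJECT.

Answer: ACCEPT

Trace:
initial (ε-close {0}): {0,1,2,4}
'c' @ 1: {3,4,5,6}
'c' @ 2: {1,3,4,5,6,7}  (accept∈set)
'b' @ 3: {1,3,4,5,6,7}  (accept∈set)
'b' @ 4: {1,3,4,5,6,7}  (accept∈set)
'd' @ 5: {1,7}  (accept∈set)
after full input: {1,7}  (accept=1 in)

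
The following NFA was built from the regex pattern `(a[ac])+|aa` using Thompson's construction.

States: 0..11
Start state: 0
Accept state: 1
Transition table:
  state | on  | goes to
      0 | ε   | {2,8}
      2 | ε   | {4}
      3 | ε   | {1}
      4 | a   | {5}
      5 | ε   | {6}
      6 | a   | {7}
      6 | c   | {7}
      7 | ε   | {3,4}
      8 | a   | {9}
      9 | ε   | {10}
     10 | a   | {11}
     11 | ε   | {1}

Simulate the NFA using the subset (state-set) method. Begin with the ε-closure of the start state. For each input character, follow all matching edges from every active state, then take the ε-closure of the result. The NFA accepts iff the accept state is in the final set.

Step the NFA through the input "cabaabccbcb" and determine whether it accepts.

Answer: REJECT

Steps:
S₀ = ε-closure({0}) = {0,2,4,8}
'c' @ 1: {}  — no active states
rest 'abaabccbcb' ignored (set empty)
after full input: {}  (accept=1 not in)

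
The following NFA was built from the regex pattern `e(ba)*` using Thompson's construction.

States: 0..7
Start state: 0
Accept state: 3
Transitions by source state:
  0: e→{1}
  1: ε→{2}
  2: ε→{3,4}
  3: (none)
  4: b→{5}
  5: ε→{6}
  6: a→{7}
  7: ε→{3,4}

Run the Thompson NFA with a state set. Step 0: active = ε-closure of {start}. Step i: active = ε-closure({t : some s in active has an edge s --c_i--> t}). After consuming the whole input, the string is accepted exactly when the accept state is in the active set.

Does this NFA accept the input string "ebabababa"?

Answer: ACCEPT

Trace:
S₀ = ε-closure({0}) = {0}
'e' @ 1: {1,2,3,4}  ✓accept
'b' @ 2: {5,6}
'a' @ 3: {3,4,7}  ✓accept
'b' @ 4: {5,6}
'a' @ 5: {3,4,7}  ✓accept
'b' @ 6: {5,6}
'a' @ 7: {3,4,7}  ✓accept
'b' @ 8: {5,6}
'a' @ 9: {3,4,7}  ✓accept
final: {3,4,7}; accept 3 in set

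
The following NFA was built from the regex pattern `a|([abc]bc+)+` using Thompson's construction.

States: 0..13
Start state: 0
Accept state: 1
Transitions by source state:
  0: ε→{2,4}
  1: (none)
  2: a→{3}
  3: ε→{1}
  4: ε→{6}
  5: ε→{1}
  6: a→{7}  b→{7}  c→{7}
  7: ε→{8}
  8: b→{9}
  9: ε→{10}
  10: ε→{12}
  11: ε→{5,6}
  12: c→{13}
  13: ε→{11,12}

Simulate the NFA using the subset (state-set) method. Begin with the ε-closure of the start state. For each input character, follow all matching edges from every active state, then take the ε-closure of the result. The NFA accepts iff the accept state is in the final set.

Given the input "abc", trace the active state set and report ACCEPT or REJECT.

start: ε-closure({0}) = {0,2,4,6}
'a' @ 1: {1,3,7,8}  (accept∈set)
'b' @ 2: {9,10,12}
'c' @ 3: {1,5,6,11,12,13}  (accept∈set)
after full input: {1,5,6,11,12,13}  (accept=1 in)

Answer: ACCEPT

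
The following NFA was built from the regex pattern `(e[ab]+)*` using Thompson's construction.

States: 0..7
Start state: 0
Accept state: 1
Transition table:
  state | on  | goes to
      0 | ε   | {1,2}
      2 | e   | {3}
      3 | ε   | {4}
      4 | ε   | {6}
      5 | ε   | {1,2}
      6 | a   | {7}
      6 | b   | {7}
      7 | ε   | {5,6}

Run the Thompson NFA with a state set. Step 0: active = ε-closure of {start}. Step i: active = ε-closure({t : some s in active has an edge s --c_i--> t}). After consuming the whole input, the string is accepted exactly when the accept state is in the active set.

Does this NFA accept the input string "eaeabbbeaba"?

initial (ε-close {0}): {0,1,2}
'e' @ 1: {3,4,6}
'a' @ 2: {1,2,5,6,7}  ✓accept
'e' @ 3: {3,4,6}
'a' @ 4: {1,2,5,6,7}  ✓accept
'b' @ 5: {1,2,5,6,7}  ✓accept
'b' @ 6: {1,2,5,6,7}  ✓accept
'b' @ 7: {1,2,5,6,7}  ✓accept
'e' @ 8: {3,4,6}
'a' @ 9: {1,2,5,6,7}  ✓accept
'b' @ 10: {1,2,5,6,7}  ✓accept
'a' @ 11: {1,2,5,6,7}  ✓accept
final: {1,2,5,6,7}; accept 1 in set

Answer: ACCEPT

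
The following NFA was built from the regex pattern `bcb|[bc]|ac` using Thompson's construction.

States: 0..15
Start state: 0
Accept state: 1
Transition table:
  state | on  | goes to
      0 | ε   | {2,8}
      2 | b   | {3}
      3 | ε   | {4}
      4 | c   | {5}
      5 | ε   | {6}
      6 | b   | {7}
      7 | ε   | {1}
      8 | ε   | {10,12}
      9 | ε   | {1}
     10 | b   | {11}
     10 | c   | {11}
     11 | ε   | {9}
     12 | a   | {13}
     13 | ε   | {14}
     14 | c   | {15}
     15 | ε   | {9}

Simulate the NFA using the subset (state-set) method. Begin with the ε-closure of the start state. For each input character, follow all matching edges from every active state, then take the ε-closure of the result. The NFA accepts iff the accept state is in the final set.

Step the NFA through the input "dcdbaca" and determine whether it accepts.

start: ε-closure({0}) = {0,2,8,10,12}
'd' @ 1: {}  — dead — no transitions
rest 'cdbaca' ignored (set empty)
end set {} — state 1 not in

Answer: REJECT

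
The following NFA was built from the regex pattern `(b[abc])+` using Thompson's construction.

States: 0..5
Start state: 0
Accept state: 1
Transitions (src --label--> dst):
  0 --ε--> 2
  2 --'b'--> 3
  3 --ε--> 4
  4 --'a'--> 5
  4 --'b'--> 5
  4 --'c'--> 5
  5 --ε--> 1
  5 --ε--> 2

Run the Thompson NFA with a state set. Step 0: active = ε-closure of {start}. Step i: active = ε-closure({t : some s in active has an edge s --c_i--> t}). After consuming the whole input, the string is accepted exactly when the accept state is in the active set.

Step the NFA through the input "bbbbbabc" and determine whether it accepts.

Answer: ACCEPT

Derivation:
S₀ = ε-closure({0}) = {0,2}
'b' @ 1: {3,4}
'b' @ 2: {1,2,5}  (accept∈set)
'b' @ 3: {3,4}
'b' @ 4: {1,2,5}  (accept∈set)
'b' @ 5: {3,4}
'a' @ 6: {1,2,5}  (accept∈set)
'b' @ 7: {3,4}
'c' @ 8: {1,2,5}  (accept∈set)
end set {1,2,5} — state 1 in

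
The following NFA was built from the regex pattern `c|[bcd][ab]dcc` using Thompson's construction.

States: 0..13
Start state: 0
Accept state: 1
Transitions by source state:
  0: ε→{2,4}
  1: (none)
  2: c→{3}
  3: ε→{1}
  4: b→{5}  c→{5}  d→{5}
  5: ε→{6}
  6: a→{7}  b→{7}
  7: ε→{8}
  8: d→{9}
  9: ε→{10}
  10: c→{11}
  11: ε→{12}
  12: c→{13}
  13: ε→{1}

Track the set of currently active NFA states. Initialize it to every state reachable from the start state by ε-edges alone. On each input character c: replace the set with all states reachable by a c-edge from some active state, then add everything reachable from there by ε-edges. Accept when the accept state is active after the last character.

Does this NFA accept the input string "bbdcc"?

Answer: ACCEPT

Trace:
start: ε-closure({0}) = {0,2,4}
'b' @ 1: {5,6}
'b' @ 2: {7,8}
'd' @ 3: {9,10}
'c' @ 4: {11,12}
'c' @ 5: {1,13}  [accepting]
final: {1,13}; accept 1 in set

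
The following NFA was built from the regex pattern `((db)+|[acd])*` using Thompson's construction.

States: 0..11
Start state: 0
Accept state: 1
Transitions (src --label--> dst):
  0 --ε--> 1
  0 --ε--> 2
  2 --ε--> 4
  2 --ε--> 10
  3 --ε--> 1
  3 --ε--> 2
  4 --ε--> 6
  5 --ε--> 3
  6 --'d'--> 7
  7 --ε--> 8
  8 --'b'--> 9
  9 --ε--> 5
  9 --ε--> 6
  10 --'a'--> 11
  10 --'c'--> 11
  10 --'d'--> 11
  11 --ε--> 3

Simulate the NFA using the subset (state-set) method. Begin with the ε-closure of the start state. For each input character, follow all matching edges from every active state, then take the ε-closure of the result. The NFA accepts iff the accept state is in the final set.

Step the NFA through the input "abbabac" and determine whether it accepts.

initial (ε-close {0}): {0,1,2,4,6,10}
'a' @ 1: {1,2,3,4,6,10,11}  ✓accept
'b' @ 2: {}  — state set empty
rest 'babac' ignored (set empty)
end set {} — state 1 not in

Answer: REJECT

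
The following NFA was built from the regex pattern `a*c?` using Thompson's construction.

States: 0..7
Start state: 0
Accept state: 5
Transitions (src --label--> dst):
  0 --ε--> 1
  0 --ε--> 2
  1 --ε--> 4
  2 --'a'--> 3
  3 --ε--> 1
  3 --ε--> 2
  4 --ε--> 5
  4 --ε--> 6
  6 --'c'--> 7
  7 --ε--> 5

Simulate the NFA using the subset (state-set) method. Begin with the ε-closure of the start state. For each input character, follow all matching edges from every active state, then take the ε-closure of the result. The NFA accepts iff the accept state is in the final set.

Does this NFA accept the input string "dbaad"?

Answer: REJECT

Derivation:
S₀ = ε-closure({0}) = {0,1,2,4,5,6}
'd' @ 1: {}  — dead — no transitions
rest 'baad' ignored (set empty)
end set {} — state 5 not in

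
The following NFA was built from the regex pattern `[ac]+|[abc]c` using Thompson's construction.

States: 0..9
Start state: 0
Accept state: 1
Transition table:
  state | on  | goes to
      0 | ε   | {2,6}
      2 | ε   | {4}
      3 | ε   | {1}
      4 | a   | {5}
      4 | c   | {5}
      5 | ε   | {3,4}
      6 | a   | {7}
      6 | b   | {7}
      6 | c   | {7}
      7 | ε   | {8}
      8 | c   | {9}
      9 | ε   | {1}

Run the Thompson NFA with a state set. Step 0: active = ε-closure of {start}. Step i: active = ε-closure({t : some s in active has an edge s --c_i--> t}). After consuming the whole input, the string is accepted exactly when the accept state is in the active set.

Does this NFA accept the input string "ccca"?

start: ε-closure({0}) = {0,2,4,6}
'c' @ 1: {1,3,4,5,7,8}  (accept∈set)
'c' @ 2: {1,3,4,5,9}  (accept∈set)
'c' @ 3: {1,3,4,5}  (accept∈set)
'a' @ 4: {1,3,4,5}  (accept∈set)
final: {1,3,4,5}; accept 1 in set

Answer: ACCEPT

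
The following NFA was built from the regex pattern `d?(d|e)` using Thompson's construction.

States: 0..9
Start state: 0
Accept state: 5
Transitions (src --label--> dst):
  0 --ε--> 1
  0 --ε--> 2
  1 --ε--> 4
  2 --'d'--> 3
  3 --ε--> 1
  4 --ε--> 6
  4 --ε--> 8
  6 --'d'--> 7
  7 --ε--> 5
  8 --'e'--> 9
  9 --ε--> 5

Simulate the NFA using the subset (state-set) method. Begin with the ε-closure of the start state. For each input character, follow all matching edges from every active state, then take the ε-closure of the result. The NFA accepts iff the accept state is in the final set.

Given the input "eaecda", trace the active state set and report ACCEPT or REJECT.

Answer: REJECT

Derivation:
S₀ = ε-closure({0}) = {0,1,2,4,6,8}
'e' @ 1: {5,9}  [accepting]
'a' @ 2: {}  — no active states
rest 'ecda' ignored (set empty)
after full input: {}  (accept=5 not in)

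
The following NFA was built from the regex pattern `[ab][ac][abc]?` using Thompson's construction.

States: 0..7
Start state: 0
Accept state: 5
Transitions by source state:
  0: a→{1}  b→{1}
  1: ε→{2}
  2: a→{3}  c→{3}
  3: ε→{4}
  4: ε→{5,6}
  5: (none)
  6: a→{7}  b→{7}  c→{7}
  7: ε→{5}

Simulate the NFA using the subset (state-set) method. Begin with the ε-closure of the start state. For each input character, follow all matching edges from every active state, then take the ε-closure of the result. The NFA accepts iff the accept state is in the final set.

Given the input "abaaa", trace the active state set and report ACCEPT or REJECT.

Answer: REJECT

Derivation:
start: ε-closure({0}) = {0}
'a' @ 1: {1,2}
'b' @ 2: {}  — dead — no transitions
rest 'aaa' ignored (set empty)
after full input: {}  (accept=5 not in)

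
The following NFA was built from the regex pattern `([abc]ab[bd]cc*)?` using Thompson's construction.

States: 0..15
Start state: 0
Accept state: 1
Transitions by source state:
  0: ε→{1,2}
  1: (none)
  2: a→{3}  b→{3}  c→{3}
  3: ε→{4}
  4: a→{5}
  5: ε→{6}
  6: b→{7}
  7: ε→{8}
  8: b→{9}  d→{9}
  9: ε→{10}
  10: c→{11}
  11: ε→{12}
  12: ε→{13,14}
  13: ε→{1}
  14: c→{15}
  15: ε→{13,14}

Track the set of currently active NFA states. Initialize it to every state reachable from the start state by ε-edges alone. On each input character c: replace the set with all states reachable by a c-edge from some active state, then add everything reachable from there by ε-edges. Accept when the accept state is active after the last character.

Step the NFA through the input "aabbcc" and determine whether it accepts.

Answer: ACCEPT

Derivation:
initial (ε-close {0}): {0,1,2}
'a' @ 1: {3,4}
'a' @ 2: {5,6}
'b' @ 3: {7,8}
'b' @ 4: {9,10}
'c' @ 5: {1,11,12,13,14}  (accept∈set)
'c' @ 6: {1,13,14,15}  (accept∈set)
end set {1,13,14,15} — state 1 in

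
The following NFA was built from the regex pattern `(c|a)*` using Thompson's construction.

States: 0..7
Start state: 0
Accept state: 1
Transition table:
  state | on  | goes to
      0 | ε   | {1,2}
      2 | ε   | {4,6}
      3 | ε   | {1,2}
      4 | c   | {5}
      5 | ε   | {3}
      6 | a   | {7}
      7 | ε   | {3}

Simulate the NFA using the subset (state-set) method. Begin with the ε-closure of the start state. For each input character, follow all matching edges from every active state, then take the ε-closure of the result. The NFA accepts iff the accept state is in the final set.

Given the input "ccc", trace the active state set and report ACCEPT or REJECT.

initial (ε-close {0}): {0,1,2,4,6}
'c' @ 1: {1,2,3,4,5,6}  [accepting]
'c' @ 2: {1,2,3,4,5,6}  [accepting]
'c' @ 3: {1,2,3,4,5,6}  [accepting]
end set {1,2,3,4,5,6} — state 1 in

Answer: ACCEPT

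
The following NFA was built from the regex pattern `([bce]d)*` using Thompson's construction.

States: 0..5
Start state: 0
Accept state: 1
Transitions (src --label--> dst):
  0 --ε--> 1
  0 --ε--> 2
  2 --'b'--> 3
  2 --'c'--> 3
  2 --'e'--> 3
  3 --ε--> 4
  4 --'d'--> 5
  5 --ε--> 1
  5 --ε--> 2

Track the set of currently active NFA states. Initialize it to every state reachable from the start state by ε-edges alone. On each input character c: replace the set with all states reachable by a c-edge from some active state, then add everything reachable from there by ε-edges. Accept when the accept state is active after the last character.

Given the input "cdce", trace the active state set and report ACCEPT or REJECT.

start: ε-closure({0}) = {0,1,2}
'c' @ 1: {3,4}
'd' @ 2: {1,2,5}  [accepting]
'c' @ 3: {3,4}
'e' @ 4: {}  — no active states
after full input: {}  (accept=1 not in)

Answer: REJECT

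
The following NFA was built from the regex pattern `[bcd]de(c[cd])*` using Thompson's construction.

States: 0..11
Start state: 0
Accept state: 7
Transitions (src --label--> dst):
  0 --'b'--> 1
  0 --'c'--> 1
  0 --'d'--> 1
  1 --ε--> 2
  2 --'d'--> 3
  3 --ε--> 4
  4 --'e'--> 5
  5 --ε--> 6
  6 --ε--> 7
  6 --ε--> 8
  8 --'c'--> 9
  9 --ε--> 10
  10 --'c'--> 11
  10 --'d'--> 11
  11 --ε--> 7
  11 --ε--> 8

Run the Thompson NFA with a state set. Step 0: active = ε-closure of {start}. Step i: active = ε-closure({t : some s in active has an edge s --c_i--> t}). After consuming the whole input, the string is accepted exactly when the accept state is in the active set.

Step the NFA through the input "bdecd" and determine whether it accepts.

Answer: ACCEPT

Trace:
start: ε-closure({0}) = {0}
'b' @ 1: {1,2}
'd' @ 2: {3,4}
'e' @ 3: {5,6,7,8}  (accept∈set)
'c' @ 4: {9,10}
'd' @ 5: {7,8,11}  (accept∈set)
final: {7,8,11}; accept 7 in set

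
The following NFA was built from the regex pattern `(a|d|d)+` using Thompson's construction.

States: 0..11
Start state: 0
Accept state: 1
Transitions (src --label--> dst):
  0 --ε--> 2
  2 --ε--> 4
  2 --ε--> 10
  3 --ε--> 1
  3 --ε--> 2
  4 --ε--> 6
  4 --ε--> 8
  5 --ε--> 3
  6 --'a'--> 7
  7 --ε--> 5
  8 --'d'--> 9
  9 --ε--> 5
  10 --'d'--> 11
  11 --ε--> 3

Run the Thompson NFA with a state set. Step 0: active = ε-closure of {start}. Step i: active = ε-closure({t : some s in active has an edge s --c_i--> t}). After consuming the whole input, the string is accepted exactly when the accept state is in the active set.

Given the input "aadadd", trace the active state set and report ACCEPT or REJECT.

Answer: ACCEPT

Derivation:
S₀ = ε-closure({0}) = {0,2,4,6,8,10}
'a' @ 1: {1,2,3,4,5,6,7,8,10}  ✓accept
'a' @ 2: {1,2,3,4,5,6,7,8,10}  ✓accept
'd' @ 3: {1,2,3,4,5,6,8,9,10,11}  ✓accept
'a' @ 4: {1,2,3,4,5,6,7,8,10}  ✓accept
'd' @ 5: {1,2,3,4,5,6,8,9,10,11}  ✓accept
'd' @ 6: {1,2,3,4,5,6,8,9,10,11}  ✓accept
end set {1,2,3,4,5,6,8,9,10,11} — state 1 in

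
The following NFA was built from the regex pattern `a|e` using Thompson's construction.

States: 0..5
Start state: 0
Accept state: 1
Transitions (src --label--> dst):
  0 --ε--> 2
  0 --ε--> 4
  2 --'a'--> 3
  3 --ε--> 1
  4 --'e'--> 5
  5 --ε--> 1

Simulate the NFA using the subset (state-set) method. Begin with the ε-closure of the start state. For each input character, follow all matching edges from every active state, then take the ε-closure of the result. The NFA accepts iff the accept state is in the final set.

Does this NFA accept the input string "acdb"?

start: ε-closure({0}) = {0,2,4}
'a' @ 1: {1,3}  [accepting]
'c' @ 2: {}  — no active states
rest 'db' ignored (set empty)
final: {}; accept 1 not in set

Answer: REJECT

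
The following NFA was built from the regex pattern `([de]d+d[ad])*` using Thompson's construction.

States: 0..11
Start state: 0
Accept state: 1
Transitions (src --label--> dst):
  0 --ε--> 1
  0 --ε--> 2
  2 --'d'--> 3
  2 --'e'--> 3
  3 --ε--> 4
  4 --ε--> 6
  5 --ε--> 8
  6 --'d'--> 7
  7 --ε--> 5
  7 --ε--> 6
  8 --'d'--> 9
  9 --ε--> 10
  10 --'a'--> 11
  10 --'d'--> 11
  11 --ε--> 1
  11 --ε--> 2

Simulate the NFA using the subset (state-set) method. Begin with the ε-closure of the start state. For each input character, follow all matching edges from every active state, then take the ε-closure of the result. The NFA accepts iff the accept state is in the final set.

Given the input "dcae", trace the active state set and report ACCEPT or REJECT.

Answer: REJECT

Trace:
S₀ = ε-closure({0}) = {0,1,2}
'd' @ 1: {3,4,6}
'c' @ 2: {}  — dead — no transitions
rest 'ae' ignored (set empty)
end set {} — state 1 not in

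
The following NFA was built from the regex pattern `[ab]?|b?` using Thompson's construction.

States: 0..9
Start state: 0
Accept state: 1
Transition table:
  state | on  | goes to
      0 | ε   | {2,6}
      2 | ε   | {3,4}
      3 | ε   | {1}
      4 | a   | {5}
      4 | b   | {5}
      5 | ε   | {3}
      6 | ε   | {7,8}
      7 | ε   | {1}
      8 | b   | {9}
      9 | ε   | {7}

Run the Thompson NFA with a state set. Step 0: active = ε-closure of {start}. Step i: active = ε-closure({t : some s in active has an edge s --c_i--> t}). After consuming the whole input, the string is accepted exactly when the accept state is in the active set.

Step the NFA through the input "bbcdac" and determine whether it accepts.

Answer: REJECT

Derivation:
start: ε-closure({0}) = {0,1,2,3,4,6,7,8}
'b' @ 1: {1,3,5,7,9}  (accept∈set)
'b' @ 2: {}  — no active states
rest 'cdac' ignored (set empty)
end set {} — state 1 not in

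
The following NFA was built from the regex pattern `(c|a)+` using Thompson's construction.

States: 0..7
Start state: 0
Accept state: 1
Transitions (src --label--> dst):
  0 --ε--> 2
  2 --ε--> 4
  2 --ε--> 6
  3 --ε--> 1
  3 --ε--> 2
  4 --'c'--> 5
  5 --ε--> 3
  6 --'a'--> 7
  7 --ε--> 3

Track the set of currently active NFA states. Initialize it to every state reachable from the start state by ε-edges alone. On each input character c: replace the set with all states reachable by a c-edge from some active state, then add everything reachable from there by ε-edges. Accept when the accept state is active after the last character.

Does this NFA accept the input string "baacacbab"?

S₀ = ε-closure({0}) = {0,2,4,6}
'b' @ 1: {}  — no active states
rest 'aacacbab' ignored (set empty)
end set {} — state 1 not in

Answer: REJECT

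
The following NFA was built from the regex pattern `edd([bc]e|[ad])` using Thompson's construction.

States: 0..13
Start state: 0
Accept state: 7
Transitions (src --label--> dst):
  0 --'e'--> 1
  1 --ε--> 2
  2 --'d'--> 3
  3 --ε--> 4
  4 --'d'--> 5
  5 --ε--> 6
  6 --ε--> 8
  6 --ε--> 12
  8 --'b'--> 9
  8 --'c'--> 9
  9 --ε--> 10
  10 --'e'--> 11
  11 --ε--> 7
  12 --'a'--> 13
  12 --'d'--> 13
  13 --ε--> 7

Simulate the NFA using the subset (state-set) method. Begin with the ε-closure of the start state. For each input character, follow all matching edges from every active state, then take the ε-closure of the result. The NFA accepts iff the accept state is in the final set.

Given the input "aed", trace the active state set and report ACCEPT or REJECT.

S₀ = ε-closure({0}) = {0}
'a' @ 1: {}  — dead — no transitions
rest 'ed' ignored (set empty)
end set {} — state 7 not in

Answer: REJECT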